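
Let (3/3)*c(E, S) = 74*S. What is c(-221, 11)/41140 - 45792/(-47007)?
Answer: 3235937/3255670 ≈ 0.99394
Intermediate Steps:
c(E, S) = 74*S
c(-221, 11)/41140 - 45792/(-47007) = (74*11)/41140 - 45792/(-47007) = 814*(1/41140) - 45792*(-1/47007) = 37/1870 + 1696/1741 = 3235937/3255670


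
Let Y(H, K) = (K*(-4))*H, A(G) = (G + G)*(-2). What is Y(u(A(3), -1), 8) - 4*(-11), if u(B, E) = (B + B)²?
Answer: -18388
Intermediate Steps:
A(G) = -4*G (A(G) = (2*G)*(-2) = -4*G)
u(B, E) = 4*B² (u(B, E) = (2*B)² = 4*B²)
Y(H, K) = -4*H*K (Y(H, K) = (-4*K)*H = -4*H*K)
Y(u(A(3), -1), 8) - 4*(-11) = -4*4*(-4*3)²*8 - 4*(-11) = -4*4*(-12)²*8 + 44 = -4*4*144*8 + 44 = -4*576*8 + 44 = -18432 + 44 = -18388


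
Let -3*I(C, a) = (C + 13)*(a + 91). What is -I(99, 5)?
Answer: 3584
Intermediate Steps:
I(C, a) = -(13 + C)*(91 + a)/3 (I(C, a) = -(C + 13)*(a + 91)/3 = -(13 + C)*(91 + a)/3)
-I(99, 5) = -(-1183/3 - 91/3*99 - 13/3*5 - 1/3*99*5) = -(-1183/3 - 3003 - 65/3 - 165) = -1*(-3584) = 3584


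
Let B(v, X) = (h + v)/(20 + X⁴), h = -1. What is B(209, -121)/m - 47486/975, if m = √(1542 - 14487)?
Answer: -47486/975 - 208*I*√12945/2774875973445 ≈ -48.704 - 8.5285e-9*I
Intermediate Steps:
m = I*√12945 (m = √(-12945) = I*√12945 ≈ 113.78*I)
B(v, X) = (-1 + v)/(20 + X⁴)
B(209, -121)/m - 47486/975 = ((-1 + 209)/(20 + (-121)⁴))/((I*√12945)) - 47486/975 = (208/(20 + 214358881))*(-I*√12945/12945) - 47486*1/975 = (208/214358901)*(-I*√12945/12945) - 47486/975 = ((1/214358901)*208)*(-I*√12945/12945) - 47486/975 = 208*(-I*√12945/12945)/214358901 - 47486/975 = -208*I*√12945/2774875973445 - 47486/975 = -47486/975 - 208*I*√12945/2774875973445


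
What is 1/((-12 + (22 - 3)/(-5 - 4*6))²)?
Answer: 841/134689 ≈ 0.0062440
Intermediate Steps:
1/((-12 + (22 - 3)/(-5 - 4*6))²) = 1/((-12 + 19/(-5 - 24))²) = 1/((-12 + 19/(-29))²) = 1/((-12 + 19*(-1/29))²) = 1/((-12 - 19/29)²) = 1/((-367/29)²) = 1/(134689/841) = 841/134689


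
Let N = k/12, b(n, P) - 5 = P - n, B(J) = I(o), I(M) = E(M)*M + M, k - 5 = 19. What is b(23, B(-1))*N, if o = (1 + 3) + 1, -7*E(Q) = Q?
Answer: -232/7 ≈ -33.143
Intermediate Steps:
k = 24 (k = 5 + 19 = 24)
E(Q) = -Q/7
o = 5 (o = 4 + 1 = 5)
I(M) = M - M²/7 (I(M) = (-M/7)*M + M = -M²/7 + M = M - M²/7)
B(J) = 10/7 (B(J) = (⅐)*5*(7 - 1*5) = (⅐)*5*(7 - 5) = (⅐)*5*2 = 10/7)
b(n, P) = 5 + P - n (b(n, P) = 5 + (P - n) = 5 + P - n)
N = 2 (N = 24/12 = 24*(1/12) = 2)
b(23, B(-1))*N = (5 + 10/7 - 1*23)*2 = (5 + 10/7 - 23)*2 = -116/7*2 = -232/7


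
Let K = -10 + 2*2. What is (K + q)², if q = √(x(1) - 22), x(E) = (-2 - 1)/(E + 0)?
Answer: 11 - 60*I ≈ 11.0 - 60.0*I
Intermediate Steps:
x(E) = -3/E
K = -6 (K = -10 + 4 = -6)
q = 5*I (q = √(-3/1 - 22) = √(-3*1 - 22) = √(-3 - 22) = √(-25) = 5*I ≈ 5.0*I)
(K + q)² = (-6 + 5*I)²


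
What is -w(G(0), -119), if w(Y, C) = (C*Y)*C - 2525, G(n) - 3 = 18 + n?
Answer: -294856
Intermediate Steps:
G(n) = 21 + n (G(n) = 3 + (18 + n) = 21 + n)
w(Y, C) = -2525 + Y*C² (w(Y, C) = Y*C² - 2525 = -2525 + Y*C²)
-w(G(0), -119) = -(-2525 + (21 + 0)*(-119)²) = -(-2525 + 21*14161) = -(-2525 + 297381) = -1*294856 = -294856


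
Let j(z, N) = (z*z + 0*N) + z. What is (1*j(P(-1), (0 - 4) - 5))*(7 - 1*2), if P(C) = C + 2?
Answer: 10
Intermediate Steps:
P(C) = 2 + C
j(z, N) = z + z² (j(z, N) = (z² + 0) + z = z² + z = z + z²)
(1*j(P(-1), (0 - 4) - 5))*(7 - 1*2) = (1*((2 - 1)*(1 + (2 - 1))))*(7 - 1*2) = (1*(1*(1 + 1)))*(7 - 2) = (1*(1*2))*5 = (1*2)*5 = 2*5 = 10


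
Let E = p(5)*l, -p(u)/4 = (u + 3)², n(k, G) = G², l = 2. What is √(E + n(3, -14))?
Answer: 2*I*√79 ≈ 17.776*I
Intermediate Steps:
p(u) = -4*(3 + u)² (p(u) = -4*(u + 3)² = -4*(3 + u)²)
E = -512 (E = -4*(3 + 5)²*2 = -4*8²*2 = -4*64*2 = -256*2 = -512)
√(E + n(3, -14)) = √(-512 + (-14)²) = √(-512 + 196) = √(-316) = 2*I*√79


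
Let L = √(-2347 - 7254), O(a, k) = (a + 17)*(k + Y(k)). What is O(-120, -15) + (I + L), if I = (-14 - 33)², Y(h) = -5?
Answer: 4269 + I*√9601 ≈ 4269.0 + 97.985*I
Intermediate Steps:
I = 2209 (I = (-47)² = 2209)
O(a, k) = (-5 + k)*(17 + a) (O(a, k) = (a + 17)*(k - 5) = (17 + a)*(-5 + k) = (-5 + k)*(17 + a))
L = I*√9601 (L = √(-9601) = I*√9601 ≈ 97.985*I)
O(-120, -15) + (I + L) = (-85 - 5*(-120) + 17*(-15) - 120*(-15)) + (2209 + I*√9601) = (-85 + 600 - 255 + 1800) + (2209 + I*√9601) = 2060 + (2209 + I*√9601) = 4269 + I*√9601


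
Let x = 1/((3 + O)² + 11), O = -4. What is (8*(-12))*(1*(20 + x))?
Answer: -1928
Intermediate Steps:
x = 1/12 (x = 1/((3 - 4)² + 11) = 1/((-1)² + 11) = 1/(1 + 11) = 1/12 ≈ 0.083333)
(8*(-12))*(1*(20 + x)) = (8*(-12))*(1*(20 + 1/12)) = -96*241/12 = -1928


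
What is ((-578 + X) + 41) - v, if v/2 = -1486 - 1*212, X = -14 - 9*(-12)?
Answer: 2953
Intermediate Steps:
X = 94 (X = -14 + 108 = 94)
v = -3396 (v = 2*(-1486 - 1*212) = 2*(-1486 - 212) = 2*(-1698) = -3396)
((-578 + X) + 41) - v = ((-578 + 94) + 41) - 1*(-3396) = (-484 + 41) + 3396 = -443 + 3396 = 2953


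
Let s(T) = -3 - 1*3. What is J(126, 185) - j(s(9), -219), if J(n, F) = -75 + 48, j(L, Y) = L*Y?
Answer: -1341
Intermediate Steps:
s(T) = -6 (s(T) = -3 - 3 = -6)
J(n, F) = -27
J(126, 185) - j(s(9), -219) = -27 - (-6)*(-219) = -27 - 1*1314 = -27 - 1314 = -1341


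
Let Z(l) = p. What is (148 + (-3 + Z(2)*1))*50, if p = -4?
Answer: 7050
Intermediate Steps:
Z(l) = -4
(148 + (-3 + Z(2)*1))*50 = (148 + (-3 - 4*1))*50 = (148 + (-3 - 4))*50 = (148 - 7)*50 = 141*50 = 7050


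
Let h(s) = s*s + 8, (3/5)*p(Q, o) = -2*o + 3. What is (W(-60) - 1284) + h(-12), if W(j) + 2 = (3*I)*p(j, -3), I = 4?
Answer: -954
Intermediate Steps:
p(Q, o) = 5 - 10*o/3 (p(Q, o) = 5*(-2*o + 3)/3 = 5*(3 - 2*o)/3 = 5 - 10*o/3)
h(s) = 8 + s² (h(s) = s² + 8 = 8 + s²)
W(j) = 178 (W(j) = -2 + (3*4)*(5 - 10/3*(-3)) = -2 + 12*(5 + 10) = -2 + 12*15 = -2 + 180 = 178)
(W(-60) - 1284) + h(-12) = (178 - 1284) + (8 + (-12)²) = -1106 + (8 + 144) = -1106 + 152 = -954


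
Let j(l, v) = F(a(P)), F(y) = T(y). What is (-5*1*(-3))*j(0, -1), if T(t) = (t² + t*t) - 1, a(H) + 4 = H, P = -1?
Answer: 735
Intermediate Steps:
a(H) = -4 + H
T(t) = -1 + 2*t² (T(t) = (t² + t²) - 1 = 2*t² - 1 = -1 + 2*t²)
F(y) = -1 + 2*y²
j(l, v) = 49 (j(l, v) = -1 + 2*(-4 - 1)² = -1 + 2*(-5)² = -1 + 2*25 = -1 + 50 = 49)
(-5*1*(-3))*j(0, -1) = (-5*1*(-3))*49 = -5*(-3)*49 = 15*49 = 735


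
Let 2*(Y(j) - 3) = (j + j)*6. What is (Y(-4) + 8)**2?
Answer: 169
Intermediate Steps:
Y(j) = 3 + 6*j (Y(j) = 3 + ((j + j)*6)/2 = 3 + ((2*j)*6)/2 = 3 + (12*j)/2 = 3 + 6*j)
(Y(-4) + 8)**2 = ((3 + 6*(-4)) + 8)**2 = ((3 - 24) + 8)**2 = (-21 + 8)**2 = (-13)**2 = 169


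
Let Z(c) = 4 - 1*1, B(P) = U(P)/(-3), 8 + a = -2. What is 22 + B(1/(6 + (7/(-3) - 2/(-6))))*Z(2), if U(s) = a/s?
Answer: 62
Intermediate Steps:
a = -10 (a = -8 - 2 = -10)
U(s) = -10/s
B(P) = 10/(3*P) (B(P) = -10/P/(-3) = -10/P*(-⅓) = 10/(3*P))
Z(c) = 3 (Z(c) = 4 - 1 = 3)
22 + B(1/(6 + (7/(-3) - 2/(-6))))*Z(2) = 22 + (10/(3*(1/(6 + (7/(-3) - 2/(-6))))))*3 = 22 + (10/(3*(1/(6 + (7*(-⅓) - 2*(-⅙))))))*3 = 22 + (10/(3*(1/(6 + (-7/3 + ⅓)))))*3 = 22 + (10/(3*(1/(6 - 2))))*3 = 22 + (10/(3*(1/4)))*3 = 22 + (10/(3*(¼)))*3 = 22 + ((10/3)*4)*3 = 22 + (40/3)*3 = 22 + 40 = 62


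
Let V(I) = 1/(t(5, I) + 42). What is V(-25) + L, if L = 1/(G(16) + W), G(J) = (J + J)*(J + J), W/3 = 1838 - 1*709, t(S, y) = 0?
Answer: 4453/185262 ≈ 0.024036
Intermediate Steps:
W = 3387 (W = 3*(1838 - 1*709) = 3*(1838 - 709) = 3*1129 = 3387)
G(J) = 4*J**2 (G(J) = (2*J)*(2*J) = 4*J**2)
L = 1/4411 (L = 1/(4*16**2 + 3387) = 1/(4*256 + 3387) = 1/(1024 + 3387) = 1/4411 ≈ 0.00022671)
V(I) = 1/42 (V(I) = 1/(0 + 42) = 1/42)
V(-25) + L = 1/42 + 1/4411 = 4453/185262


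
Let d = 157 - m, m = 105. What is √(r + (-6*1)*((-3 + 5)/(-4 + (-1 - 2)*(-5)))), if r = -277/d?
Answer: I*√524953/286 ≈ 2.5333*I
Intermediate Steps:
d = 52 (d = 157 - 1*105 = 157 - 105 = 52)
r = -277/52 ≈ -5.3269
√(r + (-6*1)*((-3 + 5)/(-4 + (-1 - 2)*(-5)))) = √(-277/52 + (-6*1)*((-3 + 5)/(-4 + (-1 - 2)*(-5)))) = √(-277/52 - 12/(-4 - 3*(-5))) = √(-277/52 - 12/(-4 + 15)) = √(-277/52 - 12/11) = √(-3671/572) = I*√524953/286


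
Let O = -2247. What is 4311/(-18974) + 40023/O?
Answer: -256361073/14211526 ≈ -18.039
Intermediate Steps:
4311/(-18974) + 40023/O = 4311/(-18974) + 40023/(-2247) = 4311*(-1/18974) + 40023*(-1/2247) = -4311/18974 - 13341/749 = -256361073/14211526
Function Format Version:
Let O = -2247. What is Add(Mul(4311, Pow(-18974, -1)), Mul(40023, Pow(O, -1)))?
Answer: Rational(-256361073, 14211526) ≈ -18.039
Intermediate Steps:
Add(Mul(4311, Pow(-18974, -1)), Mul(40023, Pow(O, -1))) = Add(Mul(4311, Pow(-18974, -1)), Mul(40023, Pow(-2247, -1))) = Add(Mul(4311, Rational(-1, 18974)), Mul(40023, Rational(-1, 2247))) = Add(Rational(-4311, 18974), Rational(-13341, 749)) = Rational(-256361073, 14211526)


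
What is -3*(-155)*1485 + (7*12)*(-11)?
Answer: 689601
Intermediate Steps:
-3*(-155)*1485 + (7*12)*(-11) = 465*1485 + 84*(-11) = 690525 - 924 = 689601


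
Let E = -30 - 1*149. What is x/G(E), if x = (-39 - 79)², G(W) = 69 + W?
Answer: -6962/55 ≈ -126.58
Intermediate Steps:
E = -179 (E = -30 - 149 = -179)
x = 13924 (x = (-118)² = 13924)
x/G(E) = 13924/(69 - 179) = 13924/(-110) = 13924*(-1/110) = -6962/55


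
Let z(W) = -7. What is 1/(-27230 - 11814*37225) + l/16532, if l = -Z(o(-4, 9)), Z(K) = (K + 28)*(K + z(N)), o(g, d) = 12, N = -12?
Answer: -72670649133/6006955515700 ≈ -0.012098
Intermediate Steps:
Z(K) = (-7 + K)*(28 + K) (Z(K) = (K + 28)*(K - 7) = (28 + K)*(-7 + K) = (-7 + K)*(28 + K))
l = -200 (l = -(-196 + 12**2 + 21*12) = -(-196 + 144 + 252) = -1*200 = -200)
1/(-27230 - 11814*37225) + l/16532 = 1/(-27230 - 11814*37225) - 200/16532 = (1/37225)/(-39044) - 200*1/16532 = -1/39044*1/37225 - 50/4133 = -1/1453412900 - 50/4133 = -72670649133/6006955515700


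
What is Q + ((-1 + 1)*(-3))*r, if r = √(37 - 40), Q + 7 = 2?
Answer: -5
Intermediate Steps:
Q = -5 (Q = -7 + 2 = -5)
r = I*√3 (r = √(-3) = I*√3 ≈ 1.732*I)
Q + ((-1 + 1)*(-3))*r = -5 + ((-1 + 1)*(-3))*(I*√3) = -5 + (0*(-3))*(I*√3) = -5 + 0*(I*√3) = -5 + 0 = -5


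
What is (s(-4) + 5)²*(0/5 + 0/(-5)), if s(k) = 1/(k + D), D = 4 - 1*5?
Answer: 0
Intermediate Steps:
D = -1 (D = 4 - 5 = -1)
s(k) = 1/(-1 + k) (s(k) = 1/(k - 1) = 1/(-1 + k))
(s(-4) + 5)²*(0/5 + 0/(-5)) = (1/(-1 - 4) + 5)²*(0/5 + 0/(-5)) = (1/(-5) + 5)²*(0*(⅕) + 0*(-⅕)) = (-⅕ + 5)²*(0 + 0) = (24/5)²*0 = (576/25)*0 = 0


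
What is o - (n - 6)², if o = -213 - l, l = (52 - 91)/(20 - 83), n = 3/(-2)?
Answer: -22669/84 ≈ -269.87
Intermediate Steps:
n = -3/2 (n = 3*(-½) = -3/2 ≈ -1.5000)
l = 13/21 (l = -39/(-63) = -39*(-1/63) = 13/21 ≈ 0.61905)
o = -4486/21 (o = -213 - 1*13/21 = -213 - 13/21 = -4486/21 ≈ -213.62)
o - (n - 6)² = -4486/21 - (-3/2 - 6)² = -4486/21 - (-15/2)² = -4486/21 - 1*225/4 = -4486/21 - 225/4 = -22669/84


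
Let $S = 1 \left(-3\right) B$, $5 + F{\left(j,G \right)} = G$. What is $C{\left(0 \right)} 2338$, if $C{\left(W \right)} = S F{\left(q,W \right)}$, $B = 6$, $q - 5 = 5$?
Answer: $210420$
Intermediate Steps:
$q = 10$ ($q = 5 + 5 = 10$)
$F{\left(j,G \right)} = -5 + G$
$S = -18$ ($S = 1 \left(-3\right) 6 = \left(-3\right) 6 = -18$)
$C{\left(W \right)} = 90 - 18 W$ ($C{\left(W \right)} = - 18 \left(-5 + W\right) = 90 - 18 W$)
$C{\left(0 \right)} 2338 = \left(90 - 0\right) 2338 = \left(90 + 0\right) 2338 = 90 \cdot 2338 = 210420$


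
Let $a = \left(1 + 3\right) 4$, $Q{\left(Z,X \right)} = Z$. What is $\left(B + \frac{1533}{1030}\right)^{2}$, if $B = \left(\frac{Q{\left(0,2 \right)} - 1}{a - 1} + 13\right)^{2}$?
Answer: $\frac{61183699644001}{2148322500} \approx 28480.0$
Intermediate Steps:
$a = 16$ ($a = 4 \cdot 4 = 16$)
$B = \frac{37636}{225}$ ($B = \left(\frac{0 - 1}{16 - 1} + 13\right)^{2} = \left(- \frac{1}{15} + 13\right)^{2} = \left(\frac{194}{15}\right)^{2} = \frac{37636}{225} \approx 167.27$)
$\left(B + \frac{1533}{1030}\right)^{2} = \left(\frac{37636}{225} + \frac{1533}{1030}\right)^{2} = \left(\frac{7822001}{46350}\right)^{2} = \frac{61183699644001}{2148322500}$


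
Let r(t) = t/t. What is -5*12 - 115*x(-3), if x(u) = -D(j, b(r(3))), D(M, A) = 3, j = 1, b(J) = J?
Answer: 285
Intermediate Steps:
r(t) = 1
x(u) = -3 (x(u) = -1*3 = -3)
-5*12 - 115*x(-3) = -5*12 - 115*(-3) = -60 + 345 = 285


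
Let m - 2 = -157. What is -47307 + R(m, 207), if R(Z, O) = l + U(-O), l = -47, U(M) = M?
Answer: -47561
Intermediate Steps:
m = -155 (m = 2 - 157 = -155)
R(Z, O) = -47 - O
-47307 + R(m, 207) = -47307 + (-47 - 1*207) = -47307 + (-47 - 207) = -47307 - 254 = -47561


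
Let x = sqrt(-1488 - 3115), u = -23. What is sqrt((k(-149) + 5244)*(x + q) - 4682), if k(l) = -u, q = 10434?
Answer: sqrt(54951196 + 5267*I*sqrt(4603)) ≈ 7412.9 + 24.1*I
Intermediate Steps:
x = I*sqrt(4603) (x = sqrt(-4603) = I*sqrt(4603) ≈ 67.845*I)
k(l) = 23 (k(l) = -1*(-23) = 23)
sqrt((k(-149) + 5244)*(x + q) - 4682) = sqrt((23 + 5244)*(I*sqrt(4603) + 10434) - 4682) = sqrt(5267*(10434 + I*sqrt(4603)) - 4682) = sqrt((54955878 + 5267*I*sqrt(4603)) - 4682) = sqrt(54951196 + 5267*I*sqrt(4603))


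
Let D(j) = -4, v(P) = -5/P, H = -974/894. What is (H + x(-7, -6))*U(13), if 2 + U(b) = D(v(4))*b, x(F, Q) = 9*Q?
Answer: 443250/149 ≈ 2974.8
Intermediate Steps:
H = -487/447 (H = -974*1/894 = -487/447 ≈ -1.0895)
U(b) = -2 - 4*b
(H + x(-7, -6))*U(13) = (-487/447 + 9*(-6))*(-2 - 4*13) = (-487/447 - 54)*(-2 - 52) = -24625/447*(-54) = 443250/149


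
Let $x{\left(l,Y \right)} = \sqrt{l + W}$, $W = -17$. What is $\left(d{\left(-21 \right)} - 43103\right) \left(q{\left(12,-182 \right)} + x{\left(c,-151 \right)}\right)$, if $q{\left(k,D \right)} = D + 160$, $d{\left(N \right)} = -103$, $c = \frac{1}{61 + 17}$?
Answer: $950532 - \frac{36005 i \sqrt{4134}}{13} \approx 9.5053 \cdot 10^{5} - 1.7808 \cdot 10^{5} i$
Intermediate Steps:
$c = \frac{1}{78} \approx 0.012821$
$q{\left(k,D \right)} = 160 + D$
$x{\left(l,Y \right)} = \sqrt{-17 + l}$ ($x{\left(l,Y \right)} = \sqrt{l - 17} = \sqrt{-17 + l}$)
$\left(d{\left(-21 \right)} - 43103\right) \left(q{\left(12,-182 \right)} + x{\left(c,-151 \right)}\right) = \left(-103 - 43103\right) \left(\left(160 - 182\right) + \sqrt{-17 + \frac{1}{78}}\right) = - 43206 \left(-22 + \sqrt{- \frac{1325}{78}}\right) = - 43206 \left(-22 + \frac{5 i \sqrt{4134}}{78}\right) = 950532 - \frac{36005 i \sqrt{4134}}{13}$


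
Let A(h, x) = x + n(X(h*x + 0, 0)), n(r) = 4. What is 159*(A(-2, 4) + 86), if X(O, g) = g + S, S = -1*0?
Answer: 14946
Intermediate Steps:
S = 0
X(O, g) = g (X(O, g) = g + 0 = g)
A(h, x) = 4 + x (A(h, x) = x + 4 = 4 + x)
159*(A(-2, 4) + 86) = 159*((4 + 4) + 86) = 159*(8 + 86) = 159*94 = 14946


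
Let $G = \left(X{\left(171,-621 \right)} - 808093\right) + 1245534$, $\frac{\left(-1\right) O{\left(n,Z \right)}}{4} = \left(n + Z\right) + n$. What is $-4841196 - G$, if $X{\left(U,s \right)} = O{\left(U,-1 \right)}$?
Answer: $-5277273$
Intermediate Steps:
$O{\left(n,Z \right)} = - 8 n - 4 Z$ ($O{\left(n,Z \right)} = - 4 \left(\left(n + Z\right) + n\right) = - 4 \left(\left(Z + n\right) + n\right) = - 4 \left(Z + 2 n\right) = - 8 n - 4 Z$)
$X{\left(U,s \right)} = 4 - 8 U$ ($X{\left(U,s \right)} = - 8 U - -4 = - 8 U + 4 = 4 - 8 U$)
$G = 436077$ ($G = \left(\left(4 - 1368\right) - 808093\right) + 1245534 = \left(-1364 - 808093\right) + 1245534 = -809457 + 1245534 = 436077$)
$-4841196 - G = -4841196 - 436077 = -5277273$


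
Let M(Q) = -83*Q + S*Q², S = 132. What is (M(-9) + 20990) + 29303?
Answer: 61732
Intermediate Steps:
M(Q) = -83*Q + 132*Q²
(M(-9) + 20990) + 29303 = (-9*(-83 + 132*(-9)) + 20990) + 29303 = (-9*(-83 - 1188) + 20990) + 29303 = (-9*(-1271) + 20990) + 29303 = (11439 + 20990) + 29303 = 32429 + 29303 = 61732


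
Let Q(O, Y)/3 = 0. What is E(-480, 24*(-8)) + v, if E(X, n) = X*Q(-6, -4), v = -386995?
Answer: -386995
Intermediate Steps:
Q(O, Y) = 0 (Q(O, Y) = 3*0 = 0)
E(X, n) = 0 (E(X, n) = X*0 = 0)
E(-480, 24*(-8)) + v = 0 - 386995 = -386995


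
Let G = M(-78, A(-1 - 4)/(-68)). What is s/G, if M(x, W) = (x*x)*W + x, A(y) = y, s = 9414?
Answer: 53346/2093 ≈ 25.488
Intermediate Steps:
M(x, W) = x + W*x² (M(x, W) = x²*W + x = W*x² + x = x + W*x²)
G = 6279/17 (G = -78*(1 + ((-1 - 4)/(-68))*(-78)) = -78*(1 - 5*(-1/68)*(-78)) = -78*(1 + (5/68)*(-78)) = -78*(1 - 195/34) = -78*(-161/34) = 6279/17 ≈ 369.35)
s/G = 9414/(6279/17) = 9414*(17/6279) = 53346/2093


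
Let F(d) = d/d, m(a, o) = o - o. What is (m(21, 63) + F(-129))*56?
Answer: 56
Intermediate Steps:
m(a, o) = 0
F(d) = 1
(m(21, 63) + F(-129))*56 = (0 + 1)*56 = 1*56 = 56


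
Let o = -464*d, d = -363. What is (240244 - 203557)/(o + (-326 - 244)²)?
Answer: 1747/23492 ≈ 0.074366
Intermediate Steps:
o = 168432 (o = -464*(-363) = 168432)
(240244 - 203557)/(o + (-326 - 244)²) = (240244 - 203557)/(168432 + (-326 - 244)²) = 36687/(168432 + (-570)²) = 36687/(168432 + 324900) = 36687/493332 = 36687*(1/493332) = 1747/23492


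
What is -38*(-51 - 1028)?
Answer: 41002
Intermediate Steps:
-38*(-51 - 1028) = -38*(-1079) = 41002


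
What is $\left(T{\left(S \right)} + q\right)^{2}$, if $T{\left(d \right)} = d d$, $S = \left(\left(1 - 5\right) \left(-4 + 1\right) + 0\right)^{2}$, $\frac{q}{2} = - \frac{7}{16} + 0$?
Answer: $\frac{27516506161}{64} \approx 4.2995 \cdot 10^{8}$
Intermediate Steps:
$q = - \frac{7}{8}$ ($q = 2 \left(- \frac{7}{16} + 0\right) = 2 \left(- \frac{7}{16}\right) = - \frac{7}{8} \approx -0.875$)
$S = 144$ ($S = \left(\left(-4\right) \left(-3\right) + 0\right)^{2} = \left(12 + 0\right)^{2} = 12^{2} = 144$)
$T{\left(d \right)} = d^{2}$
$\left(T{\left(S \right)} + q\right)^{2} = \left(144^{2} - \frac{7}{8}\right)^{2} = \left(20736 - \frac{7}{8}\right)^{2} = \left(\frac{165881}{8}\right)^{2} = \frac{27516506161}{64}$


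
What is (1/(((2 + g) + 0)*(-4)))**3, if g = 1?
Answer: -1/1728 ≈ -0.00057870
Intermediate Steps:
(1/(((2 + g) + 0)*(-4)))**3 = (1/(((2 + 1) + 0)*(-4)))**3 = (1/((3 + 0)*(-4)))**3 = (1/(3*(-4)))**3 = (1/(-12))**3 = (-1/12)**3 = -1/1728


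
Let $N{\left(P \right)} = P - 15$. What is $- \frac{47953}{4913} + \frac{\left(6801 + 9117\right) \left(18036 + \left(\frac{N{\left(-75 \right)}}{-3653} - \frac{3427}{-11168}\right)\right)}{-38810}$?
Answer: $- \frac{5762105166702468725}{777885156404512} \approx -7407.4$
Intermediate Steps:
$N{\left(P \right)} = -15 + P$
$- \frac{47953}{4913} + \frac{\left(6801 + 9117\right) \left(18036 + \left(\frac{N{\left(-75 \right)}}{-3653} - \frac{3427}{-11168}\right)\right)}{-38810} = - \frac{47953}{4913} + \frac{\left(6801 + 9117\right) \left(18036 + \left(\frac{-15 - 75}{-3653} - \frac{3427}{-11168}\right)\right)}{-38810} = \left(-47953\right) \frac{1}{4913} + 15918 \left(18036 - - \frac{13523951}{40796704}\right) \left(- \frac{1}{38810}\right) = - \frac{47953}{4913} + 15918 \left(18036 + \left(\frac{90}{3653} + \frac{3427}{11168}\right)\right) \left(- \frac{1}{38810}\right) = - \frac{47953}{4913} + 15918 \left(18036 + \frac{13523951}{40796704}\right) \left(- \frac{1}{38810}\right) = - \frac{47953}{4913} + 15918 \cdot \frac{735822877295}{40796704} \left(- \frac{1}{38810}\right) = - \frac{47953}{4913} + \frac{5856414280390905}{20398352} \left(- \frac{1}{38810}\right) = - \frac{47953}{4913} - \frac{1171282856078181}{158332008224} = - \frac{5762105166702468725}{777885156404512}$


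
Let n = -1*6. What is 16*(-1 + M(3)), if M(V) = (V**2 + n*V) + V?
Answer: -112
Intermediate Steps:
n = -6
M(V) = V**2 - 5*V (M(V) = (V**2 - 6*V) + V = V**2 - 5*V)
16*(-1 + M(3)) = 16*(-1 + 3*(-5 + 3)) = 16*(-1 + 3*(-2)) = 16*(-1 - 6) = 16*(-7) = -112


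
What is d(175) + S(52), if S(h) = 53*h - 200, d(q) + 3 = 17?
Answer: 2570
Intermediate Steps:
d(q) = 14 (d(q) = -3 + 17 = 14)
S(h) = -200 + 53*h
d(175) + S(52) = 14 + (-200 + 53*52) = 14 + (-200 + 2756) = 14 + 2556 = 2570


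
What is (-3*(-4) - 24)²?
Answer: 144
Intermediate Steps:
(-3*(-4) - 24)² = (12 - 24)² = (-12)² = 144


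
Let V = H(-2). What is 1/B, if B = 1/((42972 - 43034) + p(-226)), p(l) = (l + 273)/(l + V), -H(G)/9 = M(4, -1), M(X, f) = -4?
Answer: -11827/190 ≈ -62.247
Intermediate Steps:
H(G) = 36 (H(G) = -9*(-4) = 36)
V = 36
p(l) = (273 + l)/(36 + l) (p(l) = (l + 273)/(l + 36) = (273 + l)/(36 + l))
B = -190/11827 (B = 1/((42972 - 43034) + (273 - 226)/(36 - 226)) = 1/(-62 + 47/(-190)) = 1/(-62 - 1/190*47) = 1/(-62 - 47/190) = 1/(-11827/190) = -190/11827 ≈ -0.016065)
1/B = 1/(-190/11827) = -11827/190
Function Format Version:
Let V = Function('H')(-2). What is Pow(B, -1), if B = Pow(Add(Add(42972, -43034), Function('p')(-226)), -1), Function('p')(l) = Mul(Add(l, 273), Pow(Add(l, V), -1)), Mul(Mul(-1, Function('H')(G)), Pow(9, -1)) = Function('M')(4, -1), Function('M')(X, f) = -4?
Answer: Rational(-11827, 190) ≈ -62.247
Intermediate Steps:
Function('H')(G) = 36 (Function('H')(G) = Mul(-9, -4) = 36)
V = 36
Function('p')(l) = Mul(Pow(Add(36, l), -1), Add(273, l)) (Function('p')(l) = Mul(Add(l, 273), Pow(Add(l, 36), -1)) = Mul(Add(273, l), Pow(Add(36, l), -1)) = Mul(Pow(Add(36, l), -1), Add(273, l)))
B = Rational(-190, 11827) (B = Pow(Add(Add(42972, -43034), Mul(Pow(Add(36, -226), -1), Add(273, -226))), -1) = Pow(Add(-62, Mul(Pow(-190, -1), 47)), -1) = Pow(Add(-62, Mul(Rational(-1, 190), 47)), -1) = Pow(Add(-62, Rational(-47, 190)), -1) = Pow(Rational(-11827, 190), -1) = Rational(-190, 11827) ≈ -0.016065)
Pow(B, -1) = Pow(Rational(-190, 11827), -1) = Rational(-11827, 190)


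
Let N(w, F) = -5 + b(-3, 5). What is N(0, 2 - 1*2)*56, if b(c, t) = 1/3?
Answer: -784/3 ≈ -261.33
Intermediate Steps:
b(c, t) = ⅓
N(w, F) = -14/3 (N(w, F) = -5 + ⅓ = -14/3)
N(0, 2 - 1*2)*56 = -14/3*56 = -784/3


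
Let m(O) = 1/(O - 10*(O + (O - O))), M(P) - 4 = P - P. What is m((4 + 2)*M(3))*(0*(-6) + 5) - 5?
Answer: -1085/216 ≈ -5.0231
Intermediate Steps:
M(P) = 4 (M(P) = 4 + (P - P) = 4 + 0 = 4)
m(O) = -1/(9*O) (m(O) = 1/(O - 10*(O + 0)) = 1/(O - 10*O) = 1/(-9*O) = -1/(9*O))
m((4 + 2)*M(3))*(0*(-6) + 5) - 5 = (-1/(4*(4 + 2))/9)*(0*(-6) + 5) - 5 = (-1/(9*(6*4)))*(0 + 5) - 5 = -1/9/24*5 - 5 = -1/9*1/24*5 - 5 = -1/216*5 - 5 = -5/216 - 5 = -1085/216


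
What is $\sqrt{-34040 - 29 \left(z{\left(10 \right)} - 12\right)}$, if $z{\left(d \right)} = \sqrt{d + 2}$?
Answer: $\sqrt{-33692 - 58 \sqrt{3}} \approx 183.83 i$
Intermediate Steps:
$z{\left(d \right)} = \sqrt{2 + d}$
$\sqrt{-34040 - 29 \left(z{\left(10 \right)} - 12\right)} = \sqrt{-34040 - 29 \left(\sqrt{2 + 10} - 12\right)} = \sqrt{-34040 - 29 \left(\sqrt{12} - 12\right)} = \sqrt{-34040 - 29 \left(2 \sqrt{3} - 12\right)} = \sqrt{-34040 - 29 \left(-12 + 2 \sqrt{3}\right)} = \sqrt{-34040 + \left(348 - 58 \sqrt{3}\right)} = \sqrt{-33692 - 58 \sqrt{3}}$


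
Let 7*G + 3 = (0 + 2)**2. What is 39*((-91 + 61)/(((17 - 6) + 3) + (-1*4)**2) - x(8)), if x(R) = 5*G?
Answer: -468/7 ≈ -66.857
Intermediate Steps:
G = 1/7 (G = -3/7 + (0 + 2)**2/7 = -3/7 + (1/7)*2**2 = -3/7 + (1/7)*4 = -3/7 + 4/7 = 1/7 ≈ 0.14286)
x(R) = 5/7 (x(R) = 5*(1/7) = 5/7)
39*((-91 + 61)/(((17 - 6) + 3) + (-1*4)**2) - x(8)) = 39*((-91 + 61)/(((17 - 6) + 3) + (-1*4)**2) - 1*5/7) = 39*(-30/((11 + 3) + (-4)**2) - 5/7) = 39*(-30/(14 + 16) - 5/7) = 39*(-30/30 - 5/7) = 39*(-30*1/30 - 5/7) = 39*(-1 - 5/7) = 39*(-12/7) = -468/7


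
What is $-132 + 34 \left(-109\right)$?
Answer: $-3838$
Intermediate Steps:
$-132 + 34 \left(-109\right) = -132 - 3706 = -3838$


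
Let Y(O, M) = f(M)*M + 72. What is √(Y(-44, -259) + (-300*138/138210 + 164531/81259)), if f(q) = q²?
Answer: I*√2434875841829791153867622/374360213 ≈ 4168.2*I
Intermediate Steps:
Y(O, M) = 72 + M³ (Y(O, M) = M²*M + 72 = M³ + 72 = 72 + M³)
√(Y(-44, -259) + (-300*138/138210 + 164531/81259)) = √((72 + (-259)³) + (-300*138/138210 + 164531/81259)) = √((72 - 17373979) + (-41400*1/138210 + 164531*(1/81259))) = √(-17373907 + (-1380/4607 + 164531/81259)) = √(-17373907 + 645856897/374360213) = √(-6504098879305294/374360213) = I*√2434875841829791153867622/374360213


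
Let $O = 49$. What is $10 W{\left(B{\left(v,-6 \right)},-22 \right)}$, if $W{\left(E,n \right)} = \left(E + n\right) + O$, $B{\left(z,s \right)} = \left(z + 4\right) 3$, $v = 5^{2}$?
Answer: $1140$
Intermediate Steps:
$v = 25$
$B{\left(z,s \right)} = 12 + 3 z$ ($B{\left(z,s \right)} = \left(4 + z\right) 3 = 12 + 3 z$)
$W{\left(E,n \right)} = 49 + E + n$ ($W{\left(E,n \right)} = \left(E + n\right) + 49 = 49 + E + n$)
$10 W{\left(B{\left(v,-6 \right)},-22 \right)} = 10 \left(49 + \left(12 + 3 \cdot 25\right) - 22\right) = 10 \left(49 + \left(12 + 75\right) - 22\right) = 10 \left(49 + 87 - 22\right) = 10 \cdot 114 = 1140$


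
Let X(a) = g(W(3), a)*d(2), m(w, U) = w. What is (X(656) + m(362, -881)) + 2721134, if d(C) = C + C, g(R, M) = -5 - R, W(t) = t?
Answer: 2721464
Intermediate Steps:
d(C) = 2*C
X(a) = -32 (X(a) = (-5 - 1*3)*(2*2) = (-5 - 3)*4 = -8*4 = -32)
(X(656) + m(362, -881)) + 2721134 = (-32 + 362) + 2721134 = 330 + 2721134 = 2721464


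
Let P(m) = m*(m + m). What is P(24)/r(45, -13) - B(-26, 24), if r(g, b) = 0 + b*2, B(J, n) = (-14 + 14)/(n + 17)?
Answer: -576/13 ≈ -44.308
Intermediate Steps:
B(J, n) = 0 (B(J, n) = 0/(17 + n) = 0)
P(m) = 2*m² (P(m) = m*(2*m) = 2*m²)
r(g, b) = 2*b (r(g, b) = 0 + 2*b = 2*b)
P(24)/r(45, -13) - B(-26, 24) = (2*24²)/((2*(-13))) - 1*0 = (2*576)/(-26) + 0 = 1152*(-1/26) + 0 = -576/13 + 0 = -576/13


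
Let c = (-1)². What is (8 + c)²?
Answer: 81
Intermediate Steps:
c = 1
(8 + c)² = (8 + 1)² = 9² = 81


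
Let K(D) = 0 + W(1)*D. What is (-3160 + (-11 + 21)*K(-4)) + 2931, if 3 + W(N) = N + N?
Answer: -189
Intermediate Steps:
W(N) = -3 + 2*N (W(N) = -3 + (N + N) = -3 + 2*N)
K(D) = -D (K(D) = 0 + (-3 + 2*1)*D = 0 + (-3 + 2)*D = 0 - D = -D)
(-3160 + (-11 + 21)*K(-4)) + 2931 = (-3160 + (-11 + 21)*(-1*(-4))) + 2931 = (-3160 + 10*4) + 2931 = (-3160 + 40) + 2931 = -3120 + 2931 = -189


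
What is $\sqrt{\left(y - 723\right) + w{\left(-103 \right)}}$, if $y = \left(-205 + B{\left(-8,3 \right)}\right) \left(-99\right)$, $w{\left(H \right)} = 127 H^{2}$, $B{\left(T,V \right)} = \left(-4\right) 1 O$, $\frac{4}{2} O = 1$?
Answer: $\sqrt{1367113} \approx 1169.2$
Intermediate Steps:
$O = \frac{1}{2}$ ($O = \frac{1}{2} \cdot 1 = \frac{1}{2} \approx 0.5$)
$B{\left(T,V \right)} = -2$ ($B{\left(T,V \right)} = \left(-4\right) 1 \cdot \frac{1}{2} = \left(-4\right) \frac{1}{2} = -2$)
$y = 20493$ ($y = \left(-205 - 2\right) \left(-99\right) = \left(-207\right) \left(-99\right) = 20493$)
$\sqrt{\left(y - 723\right) + w{\left(-103 \right)}} = \sqrt{\left(20493 - 723\right) + 127 \left(-103\right)^{2}} = \sqrt{\left(20493 - 723\right) + 127 \cdot 10609} = \sqrt{19770 + 1347343} = \sqrt{1367113}$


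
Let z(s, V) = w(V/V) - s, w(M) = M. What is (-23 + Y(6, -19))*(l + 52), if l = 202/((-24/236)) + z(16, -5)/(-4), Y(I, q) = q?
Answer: 162169/2 ≈ 81085.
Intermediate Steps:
z(s, V) = 1 - s (z(s, V) = V/V - s = 1 - s)
l = -23791/12 (l = 202/((-24/236)) + (1 - 1*16)/(-4) = 202/((-24*1/236)) + (1 - 16)*(-¼) = 202/(-6/59) - 15*(-¼) = 202*(-59/6) + 15/4 = -5959/3 + 15/4 = -23791/12 ≈ -1982.6)
(-23 + Y(6, -19))*(l + 52) = (-23 - 19)*(-23791/12 + 52) = -42*(-23167/12) = 162169/2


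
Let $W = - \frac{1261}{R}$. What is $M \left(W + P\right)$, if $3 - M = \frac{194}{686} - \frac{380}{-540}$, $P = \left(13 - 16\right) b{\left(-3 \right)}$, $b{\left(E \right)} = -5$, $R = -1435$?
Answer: $\frac{424890542}{13289535} \approx 31.972$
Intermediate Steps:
$W = \frac{1261}{1435}$ ($W = - \frac{1261}{-1435} = \left(-1261\right) \left(- \frac{1}{1435}\right) = \frac{1261}{1435} \approx 0.87875$)
$P = 15$ ($P = \left(13 - 16\right) \left(-5\right) = \left(-3\right) \left(-5\right) = 15$)
$M = \frac{18647}{9261}$ ($M = 3 - \left(\frac{194}{686} - \frac{380}{-540}\right) = 3 - \left(194 \cdot \frac{1}{686} - - \frac{19}{27}\right) = 3 - \left(\frac{97}{343} + \frac{19}{27}\right) = 3 - \frac{9136}{9261} = \frac{18647}{9261} \approx 2.0135$)
$M \left(W + P\right) = \frac{18647 \left(\frac{1261}{1435} + 15\right)}{9261} = \frac{18647}{9261} \cdot \frac{22786}{1435} = \frac{424890542}{13289535}$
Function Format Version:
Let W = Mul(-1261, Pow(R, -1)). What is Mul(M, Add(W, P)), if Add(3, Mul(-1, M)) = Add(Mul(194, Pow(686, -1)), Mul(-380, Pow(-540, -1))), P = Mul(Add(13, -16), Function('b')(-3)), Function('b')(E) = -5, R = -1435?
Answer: Rational(424890542, 13289535) ≈ 31.972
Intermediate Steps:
W = Rational(1261, 1435) (W = Mul(-1261, Pow(-1435, -1)) = Mul(-1261, Rational(-1, 1435)) = Rational(1261, 1435) ≈ 0.87875)
P = 15 (P = Mul(Add(13, -16), -5) = Mul(-3, -5) = 15)
M = Rational(18647, 9261) (M = Add(3, Mul(-1, Add(Mul(194, Pow(686, -1)), Mul(-380, Pow(-540, -1))))) = Add(3, Mul(-1, Add(Mul(194, Rational(1, 686)), Mul(-380, Rational(-1, 540))))) = Add(3, Mul(-1, Add(Rational(97, 343), Rational(19, 27)))) = Add(3, Mul(-1, Rational(9136, 9261))) = Add(3, Rational(-9136, 9261)) = Rational(18647, 9261) ≈ 2.0135)
Mul(M, Add(W, P)) = Mul(Rational(18647, 9261), Add(Rational(1261, 1435), 15)) = Mul(Rational(18647, 9261), Rational(22786, 1435)) = Rational(424890542, 13289535)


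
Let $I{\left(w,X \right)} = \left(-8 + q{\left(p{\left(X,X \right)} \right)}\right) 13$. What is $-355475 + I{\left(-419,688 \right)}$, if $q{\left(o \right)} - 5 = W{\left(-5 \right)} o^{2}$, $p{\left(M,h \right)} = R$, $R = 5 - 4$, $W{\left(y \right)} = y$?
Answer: $-355579$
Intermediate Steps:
$R = 1$
$p{\left(M,h \right)} = 1$
$q{\left(o \right)} = 5 - 5 o^{2}$
$I{\left(w,X \right)} = -104$ ($I{\left(w,X \right)} = \left(-8 + \left(5 - 5 \cdot 1^{2}\right)\right) 13 = \left(-8 + \left(5 - 5\right)\right) 13 = \left(-8 + 0\right) 13 = \left(-8\right) 13 = -104$)
$-355475 + I{\left(-419,688 \right)} = -355475 - 104 = -355579$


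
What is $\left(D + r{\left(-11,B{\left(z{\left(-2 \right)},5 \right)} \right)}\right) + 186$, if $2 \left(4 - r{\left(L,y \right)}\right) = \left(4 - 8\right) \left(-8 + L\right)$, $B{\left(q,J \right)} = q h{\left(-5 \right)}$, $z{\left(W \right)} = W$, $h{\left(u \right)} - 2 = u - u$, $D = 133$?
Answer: $285$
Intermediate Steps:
$h{\left(u \right)} = 2$ ($h{\left(u \right)} = 2 + \left(u - u\right) = 2 + 0 = 2$)
$B{\left(q,J \right)} = 2 q$ ($B{\left(q,J \right)} = q 2 = 2 q$)
$r{\left(L,y \right)} = -12 + 2 L$ ($r{\left(L,y \right)} = 4 - \frac{\left(4 - 8\right) \left(-8 + L\right)}{2} = 4 - \frac{\left(-4\right) \left(-8 + L\right)}{2} = 4 - \frac{32 - 4 L}{2} = 4 + \left(-16 + 2 L\right) = -12 + 2 L$)
$\left(D + r{\left(-11,B{\left(z{\left(-2 \right)},5 \right)} \right)}\right) + 186 = \left(133 + \left(-12 + 2 \left(-11\right)\right)\right) + 186 = \left(133 - 34\right) + 186 = 99 + 186 = 285$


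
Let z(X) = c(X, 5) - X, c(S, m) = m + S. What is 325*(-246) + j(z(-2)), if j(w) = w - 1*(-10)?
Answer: -79935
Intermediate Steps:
c(S, m) = S + m
z(X) = 5 (z(X) = (X + 5) - X = (5 + X) - X = 5)
j(w) = 10 + w (j(w) = w + 10 = 10 + w)
325*(-246) + j(z(-2)) = 325*(-246) + (10 + 5) = -79950 + 15 = -79935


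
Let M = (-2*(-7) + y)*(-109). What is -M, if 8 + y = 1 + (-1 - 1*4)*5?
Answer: -1962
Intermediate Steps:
y = -32 (y = -8 + (1 + (-1 - 1*4)*5) = -8 + (1 + (-1 - 4)*5) = -8 + (1 - 5*5) = -8 + (1 - 25) = -8 - 24 = -32)
M = 1962 (M = (-2*(-7) - 32)*(-109) = (14 - 32)*(-109) = -18*(-109) = 1962)
-M = -1*1962 = -1962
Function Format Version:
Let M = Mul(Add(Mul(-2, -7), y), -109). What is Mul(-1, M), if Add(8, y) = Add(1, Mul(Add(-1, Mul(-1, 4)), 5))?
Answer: -1962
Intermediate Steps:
y = -32 (y = Add(-8, Add(1, Mul(Add(-1, Mul(-1, 4)), 5))) = Add(-8, Add(1, Mul(Add(-1, -4), 5))) = Add(-8, Add(1, Mul(-5, 5))) = Add(-8, Add(1, -25)) = Add(-8, -24) = -32)
M = 1962 (M = Mul(Add(Mul(-2, -7), -32), -109) = Mul(Add(14, -32), -109) = Mul(-18, -109) = 1962)
Mul(-1, M) = Mul(-1, 1962) = -1962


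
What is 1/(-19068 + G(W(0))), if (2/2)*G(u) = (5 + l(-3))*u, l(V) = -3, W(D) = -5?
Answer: -1/19078 ≈ -5.2416e-5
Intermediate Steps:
G(u) = 2*u (G(u) = (5 - 3)*u = 2*u)
1/(-19068 + G(W(0))) = 1/(-19068 + 2*(-5)) = 1/(-19068 - 10) = 1/(-19078) = -1/19078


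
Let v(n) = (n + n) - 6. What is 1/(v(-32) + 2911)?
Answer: 1/2841 ≈ 0.00035199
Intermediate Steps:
v(n) = -6 + 2*n (v(n) = 2*n - 6 = -6 + 2*n)
1/(v(-32) + 2911) = 1/((-6 + 2*(-32)) + 2911) = 1/((-6 - 64) + 2911) = 1/(-70 + 2911) = 1/2841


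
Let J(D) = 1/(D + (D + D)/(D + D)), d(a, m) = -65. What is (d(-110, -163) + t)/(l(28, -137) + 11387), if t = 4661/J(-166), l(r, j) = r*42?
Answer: -769130/12563 ≈ -61.222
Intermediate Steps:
J(D) = 1/(1 + D) (J(D) = 1/(D + (2*D)/((2*D))) = 1/(D + (2*D)*(1/(2*D))) = 1/(D + 1) = 1/(1 + D))
l(r, j) = 42*r
t = -769065 (t = 4661/(1/(1 - 166)) = 4661/(1/(-165)) = 4661/(-1/165) = 4661*(-165) = -769065)
(d(-110, -163) + t)/(l(28, -137) + 11387) = (-65 - 769065)/(42*28 + 11387) = -769130/(1176 + 11387) = -769130/12563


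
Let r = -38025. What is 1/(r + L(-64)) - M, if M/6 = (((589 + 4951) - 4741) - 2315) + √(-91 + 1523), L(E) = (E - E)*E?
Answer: 345875399/38025 - 12*√358 ≈ 8869.0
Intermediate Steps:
L(E) = 0 (L(E) = 0*E = 0)
M = -9096 + 12*√358 (M = 6*((((589 + 4951) - 4741) - 2315) + √(-91 + 1523)) = 6*(((5540 - 4741) - 2315) + √1432) = 6*((799 - 2315) + 2*√358) = 6*(-1516 + 2*√358) = -9096 + 12*√358 ≈ -8869.0)
1/(r + L(-64)) - M = 1/(-38025 + 0) - (-9096 + 12*√358) = 1/(-38025) + (9096 - 12*√358) = -1/38025 + (9096 - 12*√358) = 345875399/38025 - 12*√358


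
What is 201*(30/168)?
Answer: 1005/28 ≈ 35.893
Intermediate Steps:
201*(30/168) = 201*(30*(1/168)) = 201*(5/28) = 1005/28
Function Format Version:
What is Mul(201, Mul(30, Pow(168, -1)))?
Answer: Rational(1005, 28) ≈ 35.893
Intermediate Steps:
Mul(201, Mul(30, Pow(168, -1))) = Mul(201, Mul(30, Rational(1, 168))) = Mul(201, Rational(5, 28)) = Rational(1005, 28)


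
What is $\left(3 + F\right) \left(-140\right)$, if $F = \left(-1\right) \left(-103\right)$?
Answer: $-14840$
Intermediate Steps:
$F = 103$
$\left(3 + F\right) \left(-140\right) = \left(3 + 103\right) \left(-140\right) = 106 \left(-140\right) = -14840$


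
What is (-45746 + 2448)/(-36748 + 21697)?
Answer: 43298/15051 ≈ 2.8768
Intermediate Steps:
(-45746 + 2448)/(-36748 + 21697) = -43298/(-15051) = -43298*(-1/15051) = 43298/15051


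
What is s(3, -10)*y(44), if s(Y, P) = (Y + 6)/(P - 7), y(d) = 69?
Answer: -621/17 ≈ -36.529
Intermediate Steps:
s(Y, P) = (6 + Y)/(-7 + P)
s(3, -10)*y(44) = ((6 + 3)/(-7 - 10))*69 = (9/(-17))*69 = -1/17*9*69 = -9/17*69 = -621/17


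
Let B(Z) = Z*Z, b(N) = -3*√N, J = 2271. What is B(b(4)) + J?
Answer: 2307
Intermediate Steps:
B(Z) = Z²
B(b(4)) + J = (-3*√4)² + 2271 = (-3*2)² + 2271 = (-6)² + 2271 = 36 + 2271 = 2307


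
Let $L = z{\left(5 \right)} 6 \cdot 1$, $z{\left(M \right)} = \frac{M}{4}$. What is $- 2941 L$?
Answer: $- \frac{44115}{2} \approx -22058.0$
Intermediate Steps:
$z{\left(M \right)} = \frac{M}{4}$ ($z{\left(M \right)} = M \frac{1}{4} = \frac{M}{4}$)
$L = \frac{15}{2}$ ($L = \frac{1}{4} \cdot 5 \cdot 6 \cdot 1 = \frac{5}{4} \cdot 6 \cdot 1 = \frac{15}{2} \cdot 1 = \frac{15}{2} \approx 7.5$)
$- 2941 L = \left(-2941\right) \frac{15}{2} = - \frac{44115}{2}$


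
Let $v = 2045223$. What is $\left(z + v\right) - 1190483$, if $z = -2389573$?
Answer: $-1534833$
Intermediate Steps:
$\left(z + v\right) - 1190483 = \left(-2389573 + 2045223\right) - 1190483 = -344350 - 1190483 = -1534833$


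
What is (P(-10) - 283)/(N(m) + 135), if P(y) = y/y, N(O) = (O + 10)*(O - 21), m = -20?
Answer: -282/545 ≈ -0.51743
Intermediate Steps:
N(O) = (-21 + O)*(10 + O) (N(O) = (10 + O)*(-21 + O) = (-21 + O)*(10 + O))
P(y) = 1
(P(-10) - 283)/(N(m) + 135) = (1 - 283)/((-210 + (-20)**2 - 11*(-20)) + 135) = -282/((-210 + 400 + 220) + 135) = -282/(410 + 135) = -282/545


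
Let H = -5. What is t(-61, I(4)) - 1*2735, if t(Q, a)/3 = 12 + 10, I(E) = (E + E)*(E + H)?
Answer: -2669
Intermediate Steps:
I(E) = 2*E*(-5 + E) (I(E) = (E + E)*(E - 5) = (2*E)*(-5 + E) = 2*E*(-5 + E))
t(Q, a) = 66 (t(Q, a) = 3*(12 + 10) = 3*22 = 66)
t(-61, I(4)) - 1*2735 = 66 - 1*2735 = 66 - 2735 = -2669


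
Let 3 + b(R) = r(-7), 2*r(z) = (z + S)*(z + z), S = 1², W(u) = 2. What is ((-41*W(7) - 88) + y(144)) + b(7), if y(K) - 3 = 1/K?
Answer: -18431/144 ≈ -127.99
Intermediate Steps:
S = 1
r(z) = z*(1 + z) (r(z) = ((z + 1)*(z + z))/2 = ((1 + z)*(2*z))/2 = (2*z*(1 + z))/2 = z*(1 + z))
b(R) = 39 (b(R) = -3 - 7*(1 - 7) = -3 - 7*(-6) = -3 + 42 = 39)
y(K) = 3 + 1/K
((-41*W(7) - 88) + y(144)) + b(7) = ((-41*2 - 88) + (3 + 1/144)) + 39 = ((-82 - 88) + (3 + 1/144)) + 39 = (-170 + 433/144) + 39 = -24047/144 + 39 = -18431/144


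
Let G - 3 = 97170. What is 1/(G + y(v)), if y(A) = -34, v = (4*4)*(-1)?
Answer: 1/97139 ≈ 1.0295e-5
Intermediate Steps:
G = 97173 (G = 3 + 97170 = 97173)
v = -16 (v = 16*(-1) = -16)
1/(G + y(v)) = 1/(97173 - 34) = 1/97139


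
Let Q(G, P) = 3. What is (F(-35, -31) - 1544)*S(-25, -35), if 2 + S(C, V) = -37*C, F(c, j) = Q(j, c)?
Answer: -1422343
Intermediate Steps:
F(c, j) = 3
S(C, V) = -2 - 37*C
(F(-35, -31) - 1544)*S(-25, -35) = (3 - 1544)*(-2 - 37*(-25)) = -1541*(-2 + 925) = -1541*923 = -1422343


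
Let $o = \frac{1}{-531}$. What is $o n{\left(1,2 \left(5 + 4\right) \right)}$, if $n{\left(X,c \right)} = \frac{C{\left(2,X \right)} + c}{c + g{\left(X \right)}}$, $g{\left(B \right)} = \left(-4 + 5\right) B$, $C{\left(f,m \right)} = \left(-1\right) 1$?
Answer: $- \frac{17}{10089} \approx -0.001685$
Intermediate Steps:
$C{\left(f,m \right)} = -1$
$o = - \frac{1}{531} \approx -0.0018832$
$g{\left(B \right)} = B$ ($g{\left(B \right)} = 1 B = B$)
$n{\left(X,c \right)} = \frac{-1 + c}{X + c}$ ($n{\left(X,c \right)} = \frac{-1 + c}{c + X} = \frac{-1 + c}{X + c}$)
$o n{\left(1,2 \left(5 + 4\right) \right)} = - \frac{\frac{1}{1 + 2 \left(5 + 4\right)} \left(-1 + 2 \left(5 + 4\right)\right)}{531} = - \frac{\frac{1}{1 + 2 \cdot 9} \left(-1 + 2 \cdot 9\right)}{531} = - \frac{\frac{1}{1 + 18} \left(-1 + 18\right)}{531} = - \frac{\frac{1}{19} \cdot 17}{531} = \left(- \frac{1}{531}\right) \frac{17}{19} = - \frac{17}{10089}$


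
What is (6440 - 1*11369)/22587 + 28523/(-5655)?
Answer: -224040832/42576495 ≈ -5.2621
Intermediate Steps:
(6440 - 1*11369)/22587 + 28523/(-5655) = (6440 - 11369)*(1/22587) + 28523*(-1/5655) = -4929*1/22587 - 28523/5655 = -1643/7529 - 28523/5655 = -224040832/42576495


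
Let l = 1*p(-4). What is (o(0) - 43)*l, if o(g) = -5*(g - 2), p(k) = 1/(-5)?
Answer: 33/5 ≈ 6.6000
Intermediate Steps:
p(k) = -⅕
o(g) = 10 - 5*g (o(g) = -5*(-2 + g) = 10 - 5*g)
l = -⅕ (l = 1*(-⅕) = -⅕ ≈ -0.20000)
(o(0) - 43)*l = ((10 - 5*0) - 43)*(-⅕) = ((10 + 0) - 43)*(-⅕) = (10 - 43)*(-⅕) = -33*(-⅕) = 33/5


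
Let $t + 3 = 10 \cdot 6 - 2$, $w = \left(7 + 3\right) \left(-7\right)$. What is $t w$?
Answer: $-3850$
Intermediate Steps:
$w = -70$ ($w = 10 \left(-7\right) = -70$)
$t = 55$ ($t = -3 + \left(10 \cdot 6 - 2\right) = -3 + \left(60 - 2\right) = -3 + 58 = 55$)
$t w = 55 \left(-70\right) = -3850$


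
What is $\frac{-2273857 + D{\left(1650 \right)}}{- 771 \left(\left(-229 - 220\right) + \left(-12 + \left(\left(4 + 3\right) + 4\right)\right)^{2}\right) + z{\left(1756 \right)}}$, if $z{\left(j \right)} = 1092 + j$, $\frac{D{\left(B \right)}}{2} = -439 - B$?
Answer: $- \frac{2278035}{348256} \approx -6.5413$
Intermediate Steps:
$D{\left(B \right)} = -878 - 2 B$ ($D{\left(B \right)} = 2 \left(-439 - B\right) = -878 - 2 B$)
$\frac{-2273857 + D{\left(1650 \right)}}{- 771 \left(\left(-229 - 220\right) + \left(-12 + \left(\left(4 + 3\right) + 4\right)\right)^{2}\right) + z{\left(1756 \right)}} = \frac{-2273857 - 4178}{- 771 \left(\left(-229 - 220\right) + \left(-12 + \left(\left(4 + 3\right) + 4\right)\right)^{2}\right) + \left(1092 + 1756\right)} = \frac{-2273857 - 4178}{- 771 \left(-449 + \left(-12 + \left(7 + 4\right)\right)^{2}\right) + 2848} = \frac{-2273857 - 4178}{- 771 \left(-449 + \left(-12 + 11\right)^{2}\right) + 2848} = - \frac{2278035}{- 771 \left(-449 + \left(-1\right)^{2}\right) + 2848} = - \frac{2278035}{- 771 \left(-449 + 1\right) + 2848} = - \frac{2278035}{\left(-771\right) \left(-448\right) + 2848} = - \frac{2278035}{345408 + 2848} = - \frac{2278035}{348256}$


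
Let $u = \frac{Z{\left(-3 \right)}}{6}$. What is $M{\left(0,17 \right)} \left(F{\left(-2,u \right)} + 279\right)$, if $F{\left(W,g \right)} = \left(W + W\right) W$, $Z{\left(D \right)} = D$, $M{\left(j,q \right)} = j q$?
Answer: $0$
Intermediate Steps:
$u = - \frac{1}{2}$ ($u = - \frac{3}{6} = \left(-3\right) \frac{1}{6} = - \frac{1}{2} \approx -0.5$)
$F{\left(W,g \right)} = 2 W^{2}$ ($F{\left(W,g \right)} = 2 W W = 2 W^{2}$)
$M{\left(0,17 \right)} \left(F{\left(-2,u \right)} + 279\right) = 0 \cdot 17 \left(2 \left(-2\right)^{2} + 279\right) = 0 \left(2 \cdot 4 + 279\right) = 0 \left(8 + 279\right) = 0 \cdot 287 = 0$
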